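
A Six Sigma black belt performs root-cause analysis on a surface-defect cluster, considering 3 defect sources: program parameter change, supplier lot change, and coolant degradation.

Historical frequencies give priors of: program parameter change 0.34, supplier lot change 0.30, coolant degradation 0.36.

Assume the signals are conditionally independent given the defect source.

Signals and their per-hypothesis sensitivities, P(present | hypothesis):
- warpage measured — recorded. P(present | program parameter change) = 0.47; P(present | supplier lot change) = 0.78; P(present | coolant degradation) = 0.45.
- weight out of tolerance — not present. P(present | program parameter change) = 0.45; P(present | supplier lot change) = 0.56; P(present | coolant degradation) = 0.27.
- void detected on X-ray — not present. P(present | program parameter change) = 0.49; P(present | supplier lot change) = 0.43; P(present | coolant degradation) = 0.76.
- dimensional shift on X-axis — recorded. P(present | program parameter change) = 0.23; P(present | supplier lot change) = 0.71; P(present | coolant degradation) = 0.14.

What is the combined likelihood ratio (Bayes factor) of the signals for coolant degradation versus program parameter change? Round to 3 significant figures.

Joint likelihood of the signal pattern under each hypothesis (using 1 − P(present | H) for each absent signal):
  coolant degradation: 0.45 × (1 − 0.27) × (1 − 0.76) × 0.14 = 0.011038
  program parameter change: 0.47 × (1 − 0.45) × (1 − 0.49) × 0.23 = 0.030322
Bayes factor = 0.011038 / 0.030322 ≈ 0.364

0.364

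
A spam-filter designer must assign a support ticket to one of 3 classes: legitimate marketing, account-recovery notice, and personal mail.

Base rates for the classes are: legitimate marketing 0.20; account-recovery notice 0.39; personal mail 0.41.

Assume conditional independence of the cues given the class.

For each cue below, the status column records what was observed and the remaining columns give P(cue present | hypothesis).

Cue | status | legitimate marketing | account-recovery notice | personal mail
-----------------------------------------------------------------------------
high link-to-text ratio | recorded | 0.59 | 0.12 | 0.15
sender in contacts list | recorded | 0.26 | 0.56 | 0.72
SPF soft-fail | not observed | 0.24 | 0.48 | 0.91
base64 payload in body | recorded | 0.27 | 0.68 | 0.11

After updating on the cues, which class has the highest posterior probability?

For each hypothesis, the unnormalized posterior weight is prior × product of the cue likelihoods (using 1 − P(present | H) for each absent cue):
  legitimate marketing: 0.20 × 0.59 × 0.26 × (1 − 0.24) × 0.27 = 0.0062955
  account-recovery notice: 0.39 × 0.12 × 0.56 × (1 − 0.48) × 0.68 = 0.0092671
  personal mail: 0.41 × 0.15 × 0.72 × (1 − 0.91) × 0.11 = 0.00043837
The unnormalized weights sum to 0.016001.
P(legitimate marketing | evidence) ≈ 0.0062955 / 0.016001 ≈ 0.393
P(account-recovery notice | evidence) ≈ 0.0092671 / 0.016001 ≈ 0.579
P(personal mail | evidence) ≈ 0.00043837 / 0.016001 ≈ 0.027
The largest is 0.579, so account-recovery notice is most probable.

account-recovery notice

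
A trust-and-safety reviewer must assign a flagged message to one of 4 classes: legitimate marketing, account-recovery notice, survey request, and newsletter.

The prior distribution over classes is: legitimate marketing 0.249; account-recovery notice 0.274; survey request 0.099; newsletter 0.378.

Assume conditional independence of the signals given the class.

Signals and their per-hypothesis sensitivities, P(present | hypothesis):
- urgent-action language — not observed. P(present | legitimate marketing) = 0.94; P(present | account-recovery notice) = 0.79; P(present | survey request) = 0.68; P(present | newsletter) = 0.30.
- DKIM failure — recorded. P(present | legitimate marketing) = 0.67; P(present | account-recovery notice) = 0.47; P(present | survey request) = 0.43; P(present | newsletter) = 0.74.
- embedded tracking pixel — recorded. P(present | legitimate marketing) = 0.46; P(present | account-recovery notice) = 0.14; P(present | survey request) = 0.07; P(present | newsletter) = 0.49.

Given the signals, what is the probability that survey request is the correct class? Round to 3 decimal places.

Multiply each prior by the joint likelihood of the signal pattern (using 1 − P(present | H) for each absent signal):
  legitimate marketing: 0.249 × (1 − 0.94) × 0.67 × 0.46 = 0.0046045
  account-recovery notice: 0.274 × (1 − 0.79) × 0.47 × 0.14 = 0.0037861
  survey request: 0.099 × (1 − 0.68) × 0.43 × 0.07 = 0.00095357
  newsletter: 0.378 × (1 − 0.30) × 0.74 × 0.49 = 0.095944
Normalizing constant Z = 0.0046045 + 0.0037861 + 0.00095357 + 0.095944 = 0.10529.
P(survey request | evidence) = 0.00095357 / 0.10529 ≈ 0.009.

0.009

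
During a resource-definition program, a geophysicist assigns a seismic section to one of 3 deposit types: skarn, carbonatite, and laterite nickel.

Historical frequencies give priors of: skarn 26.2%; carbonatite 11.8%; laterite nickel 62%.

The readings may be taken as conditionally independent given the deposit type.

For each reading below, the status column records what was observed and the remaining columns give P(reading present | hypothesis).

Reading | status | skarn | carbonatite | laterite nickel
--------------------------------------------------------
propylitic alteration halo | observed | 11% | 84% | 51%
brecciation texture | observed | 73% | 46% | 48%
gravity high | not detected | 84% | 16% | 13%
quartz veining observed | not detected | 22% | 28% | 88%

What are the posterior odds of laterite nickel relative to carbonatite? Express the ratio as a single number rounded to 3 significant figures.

Posterior odds equal prior odds times the likelihood ratio; only the two competing hypotheses matter (using 1 − P(present | H) for each absent reading).
  laterite nickel: 0.620 × 0.51 × 0.48 × (1 − 0.13) × (1 − 0.88) = 0.015845
  carbonatite: 0.118 × 0.84 × 0.46 × (1 − 0.16) × (1 − 0.28) = 0.027576
Odds(laterite nickel : carbonatite) = 0.015845 / 0.027576 ≈ 0.575.

0.575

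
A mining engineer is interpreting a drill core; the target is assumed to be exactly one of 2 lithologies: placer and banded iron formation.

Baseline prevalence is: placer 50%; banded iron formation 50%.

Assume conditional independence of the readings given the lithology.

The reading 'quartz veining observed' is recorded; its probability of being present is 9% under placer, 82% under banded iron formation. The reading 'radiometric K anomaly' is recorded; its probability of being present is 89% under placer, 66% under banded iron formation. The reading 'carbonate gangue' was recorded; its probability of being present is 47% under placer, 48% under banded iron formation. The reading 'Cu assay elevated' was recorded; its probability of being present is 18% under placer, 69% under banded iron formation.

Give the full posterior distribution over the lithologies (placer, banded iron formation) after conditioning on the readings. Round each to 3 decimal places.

By Bayes' rule with conditional independence, the unnormalized weight for each hypothesis is prior × ∏ likelihoods:
  placer: 0.50 × 0.09 × 0.89 × 0.47 × 0.18 = 0.0033882
  banded iron formation: 0.50 × 0.82 × 0.66 × 0.48 × 0.69 = 0.089623
Normalizing constant Z = 0.0033882 + 0.089623 = 0.093011.
P(placer | evidence) = 0.0033882 / 0.093011 ≈ 0.036
P(banded iron formation | evidence) = 0.089623 / 0.093011 ≈ 0.964

0.036, 0.964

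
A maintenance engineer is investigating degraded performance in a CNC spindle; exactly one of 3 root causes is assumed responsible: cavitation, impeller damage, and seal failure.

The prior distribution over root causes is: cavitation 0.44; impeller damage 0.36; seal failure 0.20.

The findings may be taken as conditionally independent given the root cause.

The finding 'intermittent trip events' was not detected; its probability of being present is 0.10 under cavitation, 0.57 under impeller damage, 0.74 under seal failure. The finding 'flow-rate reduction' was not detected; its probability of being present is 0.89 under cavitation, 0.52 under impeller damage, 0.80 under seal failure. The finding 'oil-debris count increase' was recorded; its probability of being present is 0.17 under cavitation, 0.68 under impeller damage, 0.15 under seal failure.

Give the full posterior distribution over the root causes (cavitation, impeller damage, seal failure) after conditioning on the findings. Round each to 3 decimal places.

Multiply each prior by the joint likelihood of the evidence pattern (using 1 − P(present | H) for each absent finding):
  cavitation: 0.44 × (1 − 0.10) × (1 − 0.89) × 0.17 = 0.0074052
  impeller damage: 0.36 × (1 − 0.57) × (1 − 0.52) × 0.68 = 0.050527
  seal failure: 0.20 × (1 − 0.74) × (1 − 0.80) × 0.15 = 0.00156
The unnormalized weights sum to 0.059492.
P(cavitation | evidence) = 0.0074052 / 0.059492 ≈ 0.124
P(impeller damage | evidence) = 0.050527 / 0.059492 ≈ 0.849
P(seal failure | evidence) = 0.00156 / 0.059492 ≈ 0.026

0.124, 0.849, 0.026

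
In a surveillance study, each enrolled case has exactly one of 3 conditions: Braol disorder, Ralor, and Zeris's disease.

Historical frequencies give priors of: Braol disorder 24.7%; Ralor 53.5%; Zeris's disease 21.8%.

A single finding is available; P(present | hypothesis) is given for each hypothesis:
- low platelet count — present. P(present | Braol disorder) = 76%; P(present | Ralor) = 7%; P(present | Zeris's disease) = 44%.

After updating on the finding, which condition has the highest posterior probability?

For each hypothesis, the unnormalized posterior weight is prior × likelihood:
  Braol disorder: 0.247 × 0.76 = 0.18772
  Ralor: 0.535 × 0.07 = 0.03745
  Zeris's disease: 0.218 × 0.44 = 0.09592
Marginal likelihood of the evidence = 0.32109.
P(Braol disorder | evidence) ≈ 0.18772 / 0.32109 ≈ 0.585
P(Ralor | evidence) ≈ 0.03745 / 0.32109 ≈ 0.117
P(Zeris's disease | evidence) ≈ 0.09592 / 0.32109 ≈ 0.299
The largest is 0.585, so Braol disorder is most probable.

Braol disorder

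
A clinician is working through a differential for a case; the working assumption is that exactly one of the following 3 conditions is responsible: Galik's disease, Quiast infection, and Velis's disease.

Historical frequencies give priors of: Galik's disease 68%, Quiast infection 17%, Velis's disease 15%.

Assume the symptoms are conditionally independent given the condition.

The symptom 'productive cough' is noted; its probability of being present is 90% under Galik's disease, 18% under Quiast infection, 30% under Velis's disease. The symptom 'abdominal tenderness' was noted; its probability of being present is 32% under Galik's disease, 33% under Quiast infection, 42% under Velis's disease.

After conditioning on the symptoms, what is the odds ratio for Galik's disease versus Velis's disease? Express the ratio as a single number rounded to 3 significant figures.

10.4

Unnormalized posterior weight (prior times the symptom likelihoods) for each of the two hypotheses:
  Galik's disease: 0.68 × 0.90 × 0.32 = 0.19584
  Velis's disease: 0.15 × 0.30 × 0.42 = 0.0189
Posterior odds = 0.19584 / 0.0189 ≈ 10.4.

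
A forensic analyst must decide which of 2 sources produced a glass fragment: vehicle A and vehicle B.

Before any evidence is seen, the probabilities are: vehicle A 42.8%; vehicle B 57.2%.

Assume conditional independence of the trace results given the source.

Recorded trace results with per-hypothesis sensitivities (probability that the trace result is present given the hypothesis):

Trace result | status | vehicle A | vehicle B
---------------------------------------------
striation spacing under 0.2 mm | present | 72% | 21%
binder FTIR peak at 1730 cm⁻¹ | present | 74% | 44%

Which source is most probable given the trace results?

vehicle A

Multiply each prior by the joint likelihood of the trace result pattern:
  vehicle A: 0.428 × 0.72 × 0.74 = 0.22804
  vehicle B: 0.572 × 0.21 × 0.44 = 0.052853
The unnormalized weights sum to 0.28089.
P(vehicle A | evidence) ≈ 0.22804 / 0.28089 ≈ 0.812
P(vehicle B | evidence) ≈ 0.052853 / 0.28089 ≈ 0.188
The largest is 0.812, so vehicle A is most probable.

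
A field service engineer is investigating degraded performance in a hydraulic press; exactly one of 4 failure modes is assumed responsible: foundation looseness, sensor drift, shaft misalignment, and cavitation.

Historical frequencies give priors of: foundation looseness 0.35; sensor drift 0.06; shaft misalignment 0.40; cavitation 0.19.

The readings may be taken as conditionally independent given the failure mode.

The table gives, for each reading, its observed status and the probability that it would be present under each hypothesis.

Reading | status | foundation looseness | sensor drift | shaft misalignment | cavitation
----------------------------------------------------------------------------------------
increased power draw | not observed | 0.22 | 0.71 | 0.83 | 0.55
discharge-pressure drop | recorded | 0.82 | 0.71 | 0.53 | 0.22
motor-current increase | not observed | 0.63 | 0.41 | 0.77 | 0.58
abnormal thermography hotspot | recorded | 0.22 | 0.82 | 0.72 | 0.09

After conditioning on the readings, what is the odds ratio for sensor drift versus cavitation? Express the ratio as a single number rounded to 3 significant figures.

8.41

Unnormalized posterior weight (prior times the reading likelihoods) for each of the two hypotheses (using 1 − P(present | H) for each absent reading):
  sensor drift: 0.06 × (1 − 0.71) × 0.71 × (1 − 0.41) × 0.82 = 0.0059769
  cavitation: 0.19 × (1 − 0.55) × 0.22 × (1 − 0.58) × 0.09 = 0.00071102
Posterior odds = 0.0059769 / 0.00071102 ≈ 8.41.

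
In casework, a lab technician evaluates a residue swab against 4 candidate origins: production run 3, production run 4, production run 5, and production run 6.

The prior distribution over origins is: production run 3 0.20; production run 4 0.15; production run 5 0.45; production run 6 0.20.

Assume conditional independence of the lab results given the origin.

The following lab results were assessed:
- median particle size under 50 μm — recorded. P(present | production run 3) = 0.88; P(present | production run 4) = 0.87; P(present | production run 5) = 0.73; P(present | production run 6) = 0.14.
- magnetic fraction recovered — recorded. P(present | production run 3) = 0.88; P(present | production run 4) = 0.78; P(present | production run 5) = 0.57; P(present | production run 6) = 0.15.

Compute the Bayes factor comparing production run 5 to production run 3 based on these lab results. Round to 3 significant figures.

0.537

The Bayes factor is the ratio of the joint likelihoods of the lab result pattern under the two hypotheses.
  production run 5: 0.73 × 0.57 = 0.4161
  production run 3: 0.88 × 0.88 = 0.7744
Bayes factor = 0.4161 / 0.7744 ≈ 0.537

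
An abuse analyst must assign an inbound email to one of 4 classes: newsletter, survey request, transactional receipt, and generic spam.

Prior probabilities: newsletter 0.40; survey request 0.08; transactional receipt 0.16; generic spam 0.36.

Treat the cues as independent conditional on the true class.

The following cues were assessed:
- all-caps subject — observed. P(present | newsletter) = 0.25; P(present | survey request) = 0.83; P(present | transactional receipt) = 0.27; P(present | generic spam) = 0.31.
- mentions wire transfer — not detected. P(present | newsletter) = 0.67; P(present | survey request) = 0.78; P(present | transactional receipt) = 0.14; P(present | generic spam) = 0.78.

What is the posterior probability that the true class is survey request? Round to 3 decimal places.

0.134

By Bayes' rule with conditional independence, the unnormalized weight for each hypothesis is prior × ∏ likelihoods (using 1 − P(present | H) for each absent cue):
  newsletter: 0.40 × 0.25 × (1 − 0.67) = 0.033
  survey request: 0.08 × 0.83 × (1 − 0.78) = 0.014608
  transactional receipt: 0.16 × 0.27 × (1 − 0.14) = 0.037152
  generic spam: 0.36 × 0.31 × (1 − 0.78) = 0.024552
The unnormalized weights sum to 0.10931.
P(survey request | evidence) = 0.014608 / 0.10931 ≈ 0.134.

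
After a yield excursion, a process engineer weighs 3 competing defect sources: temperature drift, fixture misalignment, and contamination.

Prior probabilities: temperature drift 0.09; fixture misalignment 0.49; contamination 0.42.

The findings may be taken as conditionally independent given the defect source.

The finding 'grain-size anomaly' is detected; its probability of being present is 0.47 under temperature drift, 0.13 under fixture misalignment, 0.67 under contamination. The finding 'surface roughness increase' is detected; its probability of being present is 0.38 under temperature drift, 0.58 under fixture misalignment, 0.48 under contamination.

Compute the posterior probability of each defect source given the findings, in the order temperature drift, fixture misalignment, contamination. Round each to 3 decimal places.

0.085, 0.196, 0.718

Multiply each prior by the joint likelihood of the evidence pattern:
  temperature drift: 0.09 × 0.47 × 0.38 = 0.016074
  fixture misalignment: 0.49 × 0.13 × 0.58 = 0.036946
  contamination: 0.42 × 0.67 × 0.48 = 0.13507
Marginal likelihood of the evidence = 0.18809.
P(temperature drift | evidence) = 0.016074 / 0.18809 ≈ 0.085
P(fixture misalignment | evidence) = 0.036946 / 0.18809 ≈ 0.196
P(contamination | evidence) = 0.13507 / 0.18809 ≈ 0.718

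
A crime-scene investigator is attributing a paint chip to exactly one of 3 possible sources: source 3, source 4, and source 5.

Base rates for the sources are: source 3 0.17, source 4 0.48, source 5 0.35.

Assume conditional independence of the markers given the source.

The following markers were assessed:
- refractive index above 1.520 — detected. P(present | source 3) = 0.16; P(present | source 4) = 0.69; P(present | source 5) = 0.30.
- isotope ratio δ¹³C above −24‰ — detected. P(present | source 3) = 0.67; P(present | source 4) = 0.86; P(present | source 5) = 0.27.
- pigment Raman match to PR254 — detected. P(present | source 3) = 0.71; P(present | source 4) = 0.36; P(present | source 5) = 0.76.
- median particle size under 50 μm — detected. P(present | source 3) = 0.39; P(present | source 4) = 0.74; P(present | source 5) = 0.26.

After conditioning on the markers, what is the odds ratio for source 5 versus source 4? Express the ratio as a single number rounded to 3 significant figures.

Posterior odds equal prior odds times the likelihood ratio; only the two competing hypotheses matter.
  source 5: 0.35 × 0.30 × 0.27 × 0.76 × 0.26 = 0.005602
  source 4: 0.48 × 0.69 × 0.86 × 0.36 × 0.74 = 0.075879
Posterior odds = 0.005602 / 0.075879 ≈ 0.0738.

0.0738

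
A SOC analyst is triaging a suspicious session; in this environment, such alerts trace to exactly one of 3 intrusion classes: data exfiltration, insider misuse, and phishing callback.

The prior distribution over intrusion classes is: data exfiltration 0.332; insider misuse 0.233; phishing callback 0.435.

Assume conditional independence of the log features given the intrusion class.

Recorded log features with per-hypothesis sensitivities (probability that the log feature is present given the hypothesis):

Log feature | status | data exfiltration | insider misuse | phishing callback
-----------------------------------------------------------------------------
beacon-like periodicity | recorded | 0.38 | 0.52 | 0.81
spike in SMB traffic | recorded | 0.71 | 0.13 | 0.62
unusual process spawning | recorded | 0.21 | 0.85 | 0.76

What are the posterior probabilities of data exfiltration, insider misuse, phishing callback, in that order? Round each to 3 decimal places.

0.095, 0.068, 0.838

Multiply each prior by the joint likelihood of the log feature pattern:
  data exfiltration: 0.332 × 0.38 × 0.71 × 0.21 = 0.01881
  insider misuse: 0.233 × 0.52 × 0.13 × 0.85 = 0.013388
  phishing callback: 0.435 × 0.81 × 0.62 × 0.76 = 0.16603
The unnormalized weights sum to 0.19823.
P(data exfiltration | evidence) = 0.01881 / 0.19823 ≈ 0.095
P(insider misuse | evidence) = 0.013388 / 0.19823 ≈ 0.068
P(phishing callback | evidence) = 0.16603 / 0.19823 ≈ 0.838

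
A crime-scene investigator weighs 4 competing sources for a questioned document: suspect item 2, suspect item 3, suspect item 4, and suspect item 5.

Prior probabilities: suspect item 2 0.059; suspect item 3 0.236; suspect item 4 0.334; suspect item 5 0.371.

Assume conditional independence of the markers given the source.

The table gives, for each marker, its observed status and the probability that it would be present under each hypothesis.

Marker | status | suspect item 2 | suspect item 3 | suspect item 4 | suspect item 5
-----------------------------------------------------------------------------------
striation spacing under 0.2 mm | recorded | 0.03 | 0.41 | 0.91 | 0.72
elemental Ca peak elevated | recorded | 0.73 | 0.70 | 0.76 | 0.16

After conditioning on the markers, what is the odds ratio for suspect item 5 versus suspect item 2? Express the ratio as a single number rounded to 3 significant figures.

Posterior odds equal prior odds times the likelihood ratio; only the two competing hypotheses matter.
  suspect item 5: 0.371 × 0.72 × 0.16 = 0.042739
  suspect item 2: 0.059 × 0.03 × 0.73 = 0.0012921
Odds(suspect item 5 : suspect item 2) = 0.042739 / 0.0012921 ≈ 33.1.

33.1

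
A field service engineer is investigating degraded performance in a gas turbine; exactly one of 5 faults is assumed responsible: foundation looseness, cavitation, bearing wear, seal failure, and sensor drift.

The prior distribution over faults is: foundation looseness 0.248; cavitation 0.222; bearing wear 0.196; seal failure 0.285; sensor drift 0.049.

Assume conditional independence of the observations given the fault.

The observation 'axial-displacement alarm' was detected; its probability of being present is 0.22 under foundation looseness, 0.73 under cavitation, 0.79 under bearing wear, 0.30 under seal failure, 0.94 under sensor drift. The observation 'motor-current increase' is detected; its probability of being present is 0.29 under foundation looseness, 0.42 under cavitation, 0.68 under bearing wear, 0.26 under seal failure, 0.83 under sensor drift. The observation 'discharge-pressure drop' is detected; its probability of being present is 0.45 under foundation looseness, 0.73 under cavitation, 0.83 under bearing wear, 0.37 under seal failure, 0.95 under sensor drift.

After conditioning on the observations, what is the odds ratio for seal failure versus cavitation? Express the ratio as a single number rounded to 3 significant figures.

The normalizing constant cancels in an odds ratio, so compute prior × likelihood for the two hypotheses only:
  seal failure: 0.285 × 0.30 × 0.26 × 0.37 = 0.0082251
  cavitation: 0.222 × 0.73 × 0.42 × 0.73 = 0.049688
Odds(seal failure : cavitation) = 0.0082251 / 0.049688 ≈ 0.166.

0.166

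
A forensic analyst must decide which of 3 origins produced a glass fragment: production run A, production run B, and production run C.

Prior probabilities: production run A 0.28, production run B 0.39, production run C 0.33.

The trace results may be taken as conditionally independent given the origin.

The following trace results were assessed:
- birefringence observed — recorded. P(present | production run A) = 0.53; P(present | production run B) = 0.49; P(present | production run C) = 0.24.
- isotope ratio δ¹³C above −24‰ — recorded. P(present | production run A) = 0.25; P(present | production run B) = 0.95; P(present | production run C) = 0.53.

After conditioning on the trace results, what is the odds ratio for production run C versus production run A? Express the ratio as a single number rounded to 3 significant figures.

1.13

Posterior odds equal prior odds times the likelihood ratio; only the two competing hypotheses matter.
  production run C: 0.33 × 0.24 × 0.53 = 0.041976
  production run A: 0.28 × 0.53 × 0.25 = 0.0371
Posterior odds = 0.041976 / 0.0371 ≈ 1.13.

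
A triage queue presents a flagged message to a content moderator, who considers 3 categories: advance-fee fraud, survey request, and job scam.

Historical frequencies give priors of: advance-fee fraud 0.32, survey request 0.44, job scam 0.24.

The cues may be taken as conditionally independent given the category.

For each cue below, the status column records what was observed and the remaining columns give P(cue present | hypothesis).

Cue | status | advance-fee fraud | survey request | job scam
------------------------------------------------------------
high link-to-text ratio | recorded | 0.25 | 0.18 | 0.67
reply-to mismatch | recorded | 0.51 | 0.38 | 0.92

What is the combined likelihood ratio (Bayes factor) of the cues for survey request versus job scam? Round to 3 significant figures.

Take the product of per-cue likelihoods under each hypothesis, then divide.
  survey request: 0.18 × 0.38 = 0.0684
  job scam: 0.67 × 0.92 = 0.6164
Bayes factor = 0.0684 / 0.6164 ≈ 0.111

0.111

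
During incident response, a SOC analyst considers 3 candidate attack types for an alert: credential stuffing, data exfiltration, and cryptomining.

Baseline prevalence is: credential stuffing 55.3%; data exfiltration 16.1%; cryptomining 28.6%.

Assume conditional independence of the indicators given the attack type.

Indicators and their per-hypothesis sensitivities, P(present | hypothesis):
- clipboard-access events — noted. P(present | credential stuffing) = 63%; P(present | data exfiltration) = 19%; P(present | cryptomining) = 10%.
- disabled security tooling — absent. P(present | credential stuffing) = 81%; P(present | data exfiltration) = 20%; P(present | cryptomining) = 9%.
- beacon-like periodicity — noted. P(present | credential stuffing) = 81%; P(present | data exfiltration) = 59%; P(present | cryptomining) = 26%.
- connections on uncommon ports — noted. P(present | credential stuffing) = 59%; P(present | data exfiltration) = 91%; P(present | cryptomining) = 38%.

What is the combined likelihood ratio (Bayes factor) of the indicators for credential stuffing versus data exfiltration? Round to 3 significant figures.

Take the product of per-indicator likelihoods under each hypothesis (using 1 − P(present | H) for each absent indicator), then divide.
  credential stuffing: 0.63 × (1 − 0.81) × 0.81 × 0.59 = 0.057205
  data exfiltration: 0.19 × (1 − 0.20) × 0.59 × 0.91 = 0.081609
Bayes factor = 0.057205 / 0.081609 ≈ 0.701

0.701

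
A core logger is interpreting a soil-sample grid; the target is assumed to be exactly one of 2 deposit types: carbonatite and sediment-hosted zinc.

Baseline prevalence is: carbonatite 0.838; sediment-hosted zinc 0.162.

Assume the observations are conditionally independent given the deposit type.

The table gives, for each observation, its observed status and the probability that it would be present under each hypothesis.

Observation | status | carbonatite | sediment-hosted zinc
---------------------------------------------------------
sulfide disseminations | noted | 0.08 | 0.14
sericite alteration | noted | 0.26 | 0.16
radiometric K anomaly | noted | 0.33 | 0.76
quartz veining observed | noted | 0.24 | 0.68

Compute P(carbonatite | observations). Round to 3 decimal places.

0.424

Multiply each prior by the joint likelihood of the evidence pattern:
  carbonatite: 0.838 × 0.08 × 0.26 × 0.33 × 0.24 = 0.0013805
  sediment-hosted zinc: 0.162 × 0.14 × 0.16 × 0.76 × 0.68 = 0.0018754
Normalizing constant Z = 0.0013805 + 0.0018754 = 0.0032559.
P(carbonatite | evidence) = 0.0013805 / 0.0032559 ≈ 0.424.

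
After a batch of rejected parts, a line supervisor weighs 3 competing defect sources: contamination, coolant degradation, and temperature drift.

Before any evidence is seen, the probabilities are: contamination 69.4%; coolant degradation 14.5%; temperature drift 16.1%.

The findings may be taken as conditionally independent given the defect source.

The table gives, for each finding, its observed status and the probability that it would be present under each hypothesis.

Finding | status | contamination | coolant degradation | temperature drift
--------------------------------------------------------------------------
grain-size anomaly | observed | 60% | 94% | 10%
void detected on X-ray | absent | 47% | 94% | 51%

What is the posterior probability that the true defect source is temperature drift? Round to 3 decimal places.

By Bayes' rule with conditional independence, the unnormalized weight for each hypothesis is prior × ∏ likelihoods (using 1 − P(present | H) for each absent finding):
  contamination: 0.694 × 0.60 × (1 − 0.47) = 0.22069
  coolant degradation: 0.145 × 0.94 × (1 − 0.94) = 0.008178
  temperature drift: 0.161 × 0.10 × (1 − 0.51) = 0.007889
Normalizing constant Z = 0.22069 + 0.008178 + 0.007889 = 0.23676.
P(temperature drift | evidence) = 0.007889 / 0.23676 ≈ 0.033.

0.033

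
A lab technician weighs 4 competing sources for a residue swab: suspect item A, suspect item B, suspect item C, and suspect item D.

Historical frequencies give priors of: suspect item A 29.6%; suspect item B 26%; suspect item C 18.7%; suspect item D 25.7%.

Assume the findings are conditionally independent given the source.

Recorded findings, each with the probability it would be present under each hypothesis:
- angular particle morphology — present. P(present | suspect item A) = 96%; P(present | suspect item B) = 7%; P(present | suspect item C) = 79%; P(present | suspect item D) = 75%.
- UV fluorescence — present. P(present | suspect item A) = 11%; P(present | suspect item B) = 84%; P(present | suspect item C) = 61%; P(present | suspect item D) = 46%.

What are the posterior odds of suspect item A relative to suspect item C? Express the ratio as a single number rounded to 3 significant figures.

0.347

Posterior odds equal prior odds times the likelihood ratio; only the two competing hypotheses matter.
  suspect item A: 0.296 × 0.96 × 0.11 = 0.031258
  suspect item C: 0.187 × 0.79 × 0.61 = 0.090115
Posterior odds = 0.031258 / 0.090115 ≈ 0.347.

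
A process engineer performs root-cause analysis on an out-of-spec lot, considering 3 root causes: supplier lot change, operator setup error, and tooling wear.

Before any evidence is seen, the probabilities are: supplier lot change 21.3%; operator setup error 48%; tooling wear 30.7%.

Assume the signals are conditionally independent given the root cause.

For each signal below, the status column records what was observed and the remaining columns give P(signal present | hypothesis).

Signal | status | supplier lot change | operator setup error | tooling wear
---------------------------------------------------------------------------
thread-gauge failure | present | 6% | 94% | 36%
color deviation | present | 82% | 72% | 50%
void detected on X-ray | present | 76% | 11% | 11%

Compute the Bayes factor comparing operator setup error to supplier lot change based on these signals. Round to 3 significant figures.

Take the product of per-signal likelihoods under each hypothesis, then divide.
  operator setup error: 0.94 × 0.72 × 0.11 = 0.074448
  supplier lot change: 0.06 × 0.82 × 0.76 = 0.037392
Bayes factor = 0.074448 / 0.037392 ≈ 1.99

1.99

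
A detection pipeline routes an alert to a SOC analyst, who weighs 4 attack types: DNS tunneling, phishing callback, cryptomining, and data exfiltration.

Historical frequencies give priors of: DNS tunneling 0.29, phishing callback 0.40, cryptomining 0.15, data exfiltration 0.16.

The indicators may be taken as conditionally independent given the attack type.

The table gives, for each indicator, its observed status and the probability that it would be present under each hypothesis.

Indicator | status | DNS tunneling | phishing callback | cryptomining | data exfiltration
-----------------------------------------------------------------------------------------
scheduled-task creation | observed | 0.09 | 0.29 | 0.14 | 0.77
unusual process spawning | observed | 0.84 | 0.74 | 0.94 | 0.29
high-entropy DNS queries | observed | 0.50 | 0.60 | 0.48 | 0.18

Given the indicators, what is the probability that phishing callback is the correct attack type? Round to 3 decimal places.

Multiply each prior by the joint likelihood of the indicator pattern:
  DNS tunneling: 0.29 × 0.09 × 0.84 × 0.50 = 0.010962
  phishing callback: 0.40 × 0.29 × 0.74 × 0.60 = 0.051504
  cryptomining: 0.15 × 0.14 × 0.94 × 0.48 = 0.0094752
  data exfiltration: 0.16 × 0.77 × 0.29 × 0.18 = 0.006431
Normalizing constant Z = 0.010962 + 0.051504 + 0.0094752 + 0.006431 = 0.078372.
P(phishing callback | evidence) = 0.051504 / 0.078372 ≈ 0.657.

0.657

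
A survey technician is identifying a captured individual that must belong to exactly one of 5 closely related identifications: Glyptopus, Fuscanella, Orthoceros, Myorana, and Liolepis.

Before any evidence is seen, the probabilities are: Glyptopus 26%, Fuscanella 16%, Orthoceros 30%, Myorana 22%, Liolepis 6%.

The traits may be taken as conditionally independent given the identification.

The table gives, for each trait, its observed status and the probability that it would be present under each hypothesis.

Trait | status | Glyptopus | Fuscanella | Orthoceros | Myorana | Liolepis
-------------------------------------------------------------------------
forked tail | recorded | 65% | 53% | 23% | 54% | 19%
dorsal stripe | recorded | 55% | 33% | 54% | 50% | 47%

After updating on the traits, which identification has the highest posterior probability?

By Bayes' rule with conditional independence, the unnormalized weight for each hypothesis is prior × ∏ likelihoods:
  Glyptopus: 0.26 × 0.65 × 0.55 = 0.09295
  Fuscanella: 0.16 × 0.53 × 0.33 = 0.027984
  Orthoceros: 0.30 × 0.23 × 0.54 = 0.03726
  Myorana: 0.22 × 0.54 × 0.50 = 0.0594
  Liolepis: 0.06 × 0.19 × 0.47 = 0.005358
Normalizing constant Z = 0.09295 + 0.027984 + 0.03726 + 0.0594 + 0.005358 = 0.22295.
P(Glyptopus | evidence) ≈ 0.09295 / 0.22295 ≈ 0.417
P(Fuscanella | evidence) ≈ 0.027984 / 0.22295 ≈ 0.126
P(Orthoceros | evidence) ≈ 0.03726 / 0.22295 ≈ 0.167
P(Myorana | evidence) ≈ 0.0594 / 0.22295 ≈ 0.266
P(Liolepis | evidence) ≈ 0.005358 / 0.22295 ≈ 0.024
The largest is 0.417, so Glyptopus is most probable.

Glyptopus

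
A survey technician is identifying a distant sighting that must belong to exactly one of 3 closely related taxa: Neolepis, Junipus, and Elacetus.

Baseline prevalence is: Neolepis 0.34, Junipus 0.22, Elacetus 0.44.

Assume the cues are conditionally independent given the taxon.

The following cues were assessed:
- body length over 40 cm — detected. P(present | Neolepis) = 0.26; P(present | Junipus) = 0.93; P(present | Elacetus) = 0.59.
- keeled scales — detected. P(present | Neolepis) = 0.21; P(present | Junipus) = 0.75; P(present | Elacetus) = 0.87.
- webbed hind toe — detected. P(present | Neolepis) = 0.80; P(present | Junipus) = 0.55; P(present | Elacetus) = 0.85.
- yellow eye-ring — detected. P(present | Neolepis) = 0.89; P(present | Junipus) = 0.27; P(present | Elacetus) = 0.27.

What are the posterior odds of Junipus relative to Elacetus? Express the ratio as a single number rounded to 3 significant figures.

0.440

Posterior odds equal prior odds times the likelihood ratio; only the two competing hypotheses matter.
  Junipus: 0.22 × 0.93 × 0.75 × 0.55 × 0.27 = 0.022787
  Elacetus: 0.44 × 0.59 × 0.87 × 0.85 × 0.27 = 0.051833
Odds(Junipus : Elacetus) = 0.022787 / 0.051833 ≈ 0.440.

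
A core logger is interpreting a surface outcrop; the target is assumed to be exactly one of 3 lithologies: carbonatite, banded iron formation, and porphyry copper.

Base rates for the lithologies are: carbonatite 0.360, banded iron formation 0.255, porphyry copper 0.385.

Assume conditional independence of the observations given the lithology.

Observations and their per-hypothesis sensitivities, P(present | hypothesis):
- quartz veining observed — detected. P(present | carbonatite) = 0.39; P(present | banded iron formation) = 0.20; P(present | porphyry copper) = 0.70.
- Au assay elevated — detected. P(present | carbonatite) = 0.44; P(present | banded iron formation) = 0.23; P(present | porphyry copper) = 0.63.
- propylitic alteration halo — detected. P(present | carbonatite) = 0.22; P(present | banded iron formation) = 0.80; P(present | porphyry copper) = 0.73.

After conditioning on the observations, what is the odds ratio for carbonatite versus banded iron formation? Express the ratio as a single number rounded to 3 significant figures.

Posterior odds equal prior odds times the likelihood ratio; only the two competing hypotheses matter.
  carbonatite: 0.360 × 0.39 × 0.44 × 0.22 = 0.013591
  banded iron formation: 0.255 × 0.20 × 0.23 × 0.80 = 0.009384
Posterior odds = 0.013591 / 0.009384 ≈ 1.45.

1.45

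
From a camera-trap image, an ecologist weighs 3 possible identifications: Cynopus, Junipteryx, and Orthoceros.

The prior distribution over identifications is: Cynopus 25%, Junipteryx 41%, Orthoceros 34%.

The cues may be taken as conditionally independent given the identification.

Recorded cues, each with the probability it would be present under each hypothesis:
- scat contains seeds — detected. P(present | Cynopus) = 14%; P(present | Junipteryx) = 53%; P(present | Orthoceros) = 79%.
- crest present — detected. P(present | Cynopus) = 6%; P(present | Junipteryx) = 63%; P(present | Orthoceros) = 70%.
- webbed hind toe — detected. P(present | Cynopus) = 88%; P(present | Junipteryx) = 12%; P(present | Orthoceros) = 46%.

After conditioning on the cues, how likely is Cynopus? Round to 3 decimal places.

By Bayes' rule with conditional independence, the unnormalized weight for each hypothesis is prior × ∏ likelihoods:
  Cynopus: 0.25 × 0.14 × 0.06 × 0.88 = 0.001848
  Junipteryx: 0.41 × 0.53 × 0.63 × 0.12 = 0.016428
  Orthoceros: 0.34 × 0.79 × 0.70 × 0.46 = 0.086489
The unnormalized weights sum to 0.10477.
P(Cynopus | evidence) = 0.001848 / 0.10477 ≈ 0.018.

0.018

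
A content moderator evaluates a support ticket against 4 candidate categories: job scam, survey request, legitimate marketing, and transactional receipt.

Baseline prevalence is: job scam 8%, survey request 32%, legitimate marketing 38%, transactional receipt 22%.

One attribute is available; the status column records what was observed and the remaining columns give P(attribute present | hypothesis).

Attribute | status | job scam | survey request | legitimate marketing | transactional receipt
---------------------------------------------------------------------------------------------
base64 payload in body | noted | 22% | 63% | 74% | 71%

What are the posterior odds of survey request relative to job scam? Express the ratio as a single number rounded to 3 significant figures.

The normalizing constant cancels in an odds ratio, so compute prior × likelihood for the two hypotheses only:
  survey request: 0.32 × 0.63 = 0.2016
  job scam: 0.08 × 0.22 = 0.0176
Odds(survey request : job scam) = 0.2016 / 0.0176 ≈ 11.5.

11.5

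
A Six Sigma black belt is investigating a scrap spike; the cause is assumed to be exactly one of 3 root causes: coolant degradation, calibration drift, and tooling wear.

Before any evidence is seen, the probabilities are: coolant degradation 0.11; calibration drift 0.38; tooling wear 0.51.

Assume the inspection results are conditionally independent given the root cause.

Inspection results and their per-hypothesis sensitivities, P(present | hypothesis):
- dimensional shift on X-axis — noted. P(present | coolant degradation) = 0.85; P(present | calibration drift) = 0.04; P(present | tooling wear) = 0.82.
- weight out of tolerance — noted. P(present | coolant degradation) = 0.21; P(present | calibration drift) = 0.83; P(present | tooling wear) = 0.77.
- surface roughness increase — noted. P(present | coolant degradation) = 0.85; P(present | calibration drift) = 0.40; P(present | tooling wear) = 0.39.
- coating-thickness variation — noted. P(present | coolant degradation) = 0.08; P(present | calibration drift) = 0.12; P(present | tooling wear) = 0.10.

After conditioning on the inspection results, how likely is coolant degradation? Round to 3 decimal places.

Multiply each prior by the joint likelihood of the inspection result pattern:
  coolant degradation: 0.11 × 0.85 × 0.21 × 0.85 × 0.08 = 0.0013352
  calibration drift: 0.38 × 0.04 × 0.83 × 0.40 × 0.12 = 0.00060557
  tooling wear: 0.51 × 0.82 × 0.77 × 0.39 × 0.10 = 0.012559
Normalizing constant Z = 0.0013352 + 0.00060557 + 0.012559 = 0.014499.
P(coolant degradation | evidence) = 0.0013352 / 0.014499 ≈ 0.092.

0.092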